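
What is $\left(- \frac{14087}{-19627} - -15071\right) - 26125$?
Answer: $- \frac{216942771}{19627} \approx -11053.0$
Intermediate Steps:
$\left(- \frac{14087}{-19627} - -15071\right) - 26125 = \left(\left(-14087\right) \left(- \frac{1}{19627}\right) + 15071\right) - 26125 = \left(\frac{14087}{19627} + 15071\right) - 26125 = \frac{295812604}{19627} - 26125 = - \frac{216942771}{19627}$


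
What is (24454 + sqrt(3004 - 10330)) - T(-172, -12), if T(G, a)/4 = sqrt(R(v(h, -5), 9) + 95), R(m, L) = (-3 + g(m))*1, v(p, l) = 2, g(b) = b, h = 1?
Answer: 24454 - 4*sqrt(94) + 3*I*sqrt(814) ≈ 24415.0 + 85.592*I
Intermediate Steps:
R(m, L) = -3 + m (R(m, L) = (-3 + m)*1 = -3 + m)
T(G, a) = 4*sqrt(94) (T(G, a) = 4*sqrt((-3 + 2) + 95) = 4*sqrt(-1 + 95) = 4*sqrt(94))
(24454 + sqrt(3004 - 10330)) - T(-172, -12) = (24454 + sqrt(3004 - 10330)) - 4*sqrt(94) = (24454 + sqrt(-7326)) - 4*sqrt(94) = (24454 + 3*I*sqrt(814)) - 4*sqrt(94) = 24454 - 4*sqrt(94) + 3*I*sqrt(814)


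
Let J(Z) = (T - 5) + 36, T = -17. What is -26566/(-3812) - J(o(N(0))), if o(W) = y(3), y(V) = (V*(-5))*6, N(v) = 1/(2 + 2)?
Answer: -13401/1906 ≈ -7.0310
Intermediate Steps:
N(v) = ¼ (N(v) = 1/4 = ¼)
y(V) = -30*V (y(V) = -5*V*6 = -30*V)
o(W) = -90 (o(W) = -30*3 = -90)
J(Z) = 14 (J(Z) = (-17 - 5) + 36 = -22 + 36 = 14)
-26566/(-3812) - J(o(N(0))) = -26566/(-3812) - 1*14 = -26566*(-1/3812) - 14 = 13283/1906 - 14 = -13401/1906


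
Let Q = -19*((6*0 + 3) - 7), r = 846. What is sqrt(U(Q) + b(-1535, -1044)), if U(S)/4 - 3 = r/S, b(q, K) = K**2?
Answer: sqrt(393487302)/19 ≈ 1044.0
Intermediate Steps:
Q = 76 (Q = -19*((0 + 3) - 7) = -19*(3 - 7) = -19*(-4) = 76)
U(S) = 12 + 3384/S (U(S) = 12 + 4*(846/S) = 12 + 3384/S)
sqrt(U(Q) + b(-1535, -1044)) = sqrt((12 + 3384/76) + (-1044)**2) = sqrt((12 + 3384*(1/76)) + 1089936) = sqrt((12 + 846/19) + 1089936) = sqrt(1074/19 + 1089936) = sqrt(20709858/19) = sqrt(393487302)/19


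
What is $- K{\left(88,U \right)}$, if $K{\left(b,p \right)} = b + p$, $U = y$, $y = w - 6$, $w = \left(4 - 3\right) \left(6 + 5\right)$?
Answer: $-93$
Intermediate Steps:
$w = 11$ ($w = 1 \cdot 11 = 11$)
$y = 5$ ($y = 11 - 6 = 5$)
$U = 5$
$- K{\left(88,U \right)} = - (88 + 5) = \left(-1\right) 93 = -93$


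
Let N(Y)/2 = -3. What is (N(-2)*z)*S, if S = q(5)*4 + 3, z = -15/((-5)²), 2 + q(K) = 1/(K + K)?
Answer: -414/25 ≈ -16.560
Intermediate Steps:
q(K) = -2 + 1/(2*K) (q(K) = -2 + 1/(K + K) = -2 + 1/(2*K))
N(Y) = -6 (N(Y) = 2*(-3) = -6)
z = -⅗ (z = -15/25 = -15*1/25 = -⅗ ≈ -0.60000)
S = -23/5 (S = (-2 + (½)/5)*4 + 3 = (-2 + (½)*(⅕))*4 + 3 = (-2 + ⅒)*4 + 3 = -19/10*4 + 3 = -38/5 + 3 = -23/5 ≈ -4.6000)
(N(-2)*z)*S = -6*(-⅗)*(-23/5) = (18/5)*(-23/5) = -414/25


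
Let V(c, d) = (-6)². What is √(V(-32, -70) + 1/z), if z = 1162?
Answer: √48609946/1162 ≈ 6.0001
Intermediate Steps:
V(c, d) = 36
√(V(-32, -70) + 1/z) = √(36 + 1/1162) = √(41833/1162) = √48609946/1162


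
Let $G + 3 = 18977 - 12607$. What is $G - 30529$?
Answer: $-24162$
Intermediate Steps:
$G = 6367$ ($G = -3 + \left(18977 - 12607\right) = -3 + 6370 = 6367$)
$G - 30529 = 6367 - 30529 = -24162$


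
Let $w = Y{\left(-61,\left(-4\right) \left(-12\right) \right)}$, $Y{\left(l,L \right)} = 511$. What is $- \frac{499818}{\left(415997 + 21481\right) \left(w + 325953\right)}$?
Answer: $- \frac{83303}{23803469632} \approx -3.4996 \cdot 10^{-6}$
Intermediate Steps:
$w = 511$
$- \frac{499818}{\left(415997 + 21481\right) \left(w + 325953\right)} = - \frac{499818}{\left(415997 + 21481\right) \left(511 + 325953\right)} = - \frac{499818}{437478 \cdot 326464} = - \frac{499818}{142820817792} = \left(-499818\right) \frac{1}{142820817792} = - \frac{83303}{23803469632}$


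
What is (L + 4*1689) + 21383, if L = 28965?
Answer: 57104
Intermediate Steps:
(L + 4*1689) + 21383 = (28965 + 4*1689) + 21383 = (28965 + 6756) + 21383 = 35721 + 21383 = 57104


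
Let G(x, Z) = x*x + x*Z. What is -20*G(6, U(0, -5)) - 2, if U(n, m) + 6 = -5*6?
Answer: 3598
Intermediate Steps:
U(n, m) = -36 (U(n, m) = -6 - 5*6 = -6 - 30 = -36)
G(x, Z) = x**2 + Z*x
-20*G(6, U(0, -5)) - 2 = -120*(-36 + 6) - 2 = -120*(-30) - 2 = -20*(-180) - 2 = 3600 - 2 = 3598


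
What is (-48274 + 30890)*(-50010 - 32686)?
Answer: 1437587264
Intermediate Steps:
(-48274 + 30890)*(-50010 - 32686) = -17384*(-82696) = 1437587264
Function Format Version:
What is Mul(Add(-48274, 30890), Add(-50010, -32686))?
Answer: 1437587264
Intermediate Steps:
Mul(Add(-48274, 30890), Add(-50010, -32686)) = Mul(-17384, -82696) = 1437587264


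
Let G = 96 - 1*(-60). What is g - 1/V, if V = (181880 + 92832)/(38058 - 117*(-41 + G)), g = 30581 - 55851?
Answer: -6941996843/274712 ≈ -25270.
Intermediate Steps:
G = 156 (G = 96 + 60 = 156)
g = -25270
V = 274712/24603 (V = (181880 + 92832)/(38058 - 117*(-41 + 156)) = 274712/(38058 - 117*115) = 274712/(38058 - 13455) = 274712/24603 ≈ 11.166)
g - 1/V = -25270 - 1/274712/24603 = -25270 - 1*24603/274712 = -25270 - 24603/274712 = -6941996843/274712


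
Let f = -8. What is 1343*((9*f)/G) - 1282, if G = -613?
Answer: -689170/613 ≈ -1124.3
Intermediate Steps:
1343*((9*f)/G) - 1282 = 1343*((9*(-8))/(-613)) - 1282 = 1343*(-72*(-1/613)) - 1282 = 1343*(72/613) - 1282 = 96696/613 - 1282 = -689170/613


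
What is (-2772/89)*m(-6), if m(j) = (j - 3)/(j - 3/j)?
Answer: -4536/89 ≈ -50.966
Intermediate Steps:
m(j) = (-3 + j)/(j - 3/j)
(-2772/89)*m(-6) = (-2772/89)*(-6*(-3 - 6)/(-3 + (-6)²)) = (-2772/89)*(-6*(-9)/(-3 + 36)) = (-33*84/89)*(-6*(-9)/33) = -(-16632)*(-9)/(89*33) = -2772/89*18/11 = -4536/89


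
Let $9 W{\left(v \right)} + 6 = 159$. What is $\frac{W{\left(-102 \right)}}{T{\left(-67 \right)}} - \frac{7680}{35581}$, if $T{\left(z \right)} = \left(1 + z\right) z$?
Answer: $- \frac{33356083}{157339182} \approx -0.212$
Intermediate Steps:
$T{\left(z \right)} = z \left(1 + z\right)$
$W{\left(v \right)} = 17$ ($W{\left(v \right)} = - \frac{2}{3} + \frac{1}{9} \cdot 159 = - \frac{2}{3} + \frac{53}{3} = 17$)
$\frac{W{\left(-102 \right)}}{T{\left(-67 \right)}} - \frac{7680}{35581} = \frac{17}{\left(-67\right) \left(1 - 67\right)} - \frac{7680}{35581} = \frac{17}{\left(-67\right) \left(-66\right)} - \frac{7680}{35581} = \frac{17}{4422} - \frac{7680}{35581} = - \frac{33356083}{157339182}$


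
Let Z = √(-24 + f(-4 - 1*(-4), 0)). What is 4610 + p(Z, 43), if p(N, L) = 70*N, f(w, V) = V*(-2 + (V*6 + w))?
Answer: 4610 + 140*I*√6 ≈ 4610.0 + 342.93*I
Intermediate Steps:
f(w, V) = V*(-2 + w + 6*V) (f(w, V) = V*(-2 + (6*V + w)) = V*(-2 + (w + 6*V)) = V*(-2 + w + 6*V))
Z = 2*I*√6 (Z = √(-24 + 0*(-2 + (-4 - 1*(-4)) + 6*0)) = √(-24 + 0*(-2 + (-4 + 4) + 0)) = √(-24 + 0*(-2 + 0 + 0)) = √(-24 + 0*(-2)) = √(-24 + 0) = √(-24) = 2*I*√6 ≈ 4.899*I)
4610 + p(Z, 43) = 4610 + 70*(2*I*√6) = 4610 + 140*I*√6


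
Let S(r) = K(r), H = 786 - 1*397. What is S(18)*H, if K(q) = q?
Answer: 7002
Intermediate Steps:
H = 389 (H = 786 - 397 = 389)
S(r) = r
S(18)*H = 18*389 = 7002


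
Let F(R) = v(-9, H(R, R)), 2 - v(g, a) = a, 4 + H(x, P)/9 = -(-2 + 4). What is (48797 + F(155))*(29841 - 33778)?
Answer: -192334261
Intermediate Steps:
H(x, P) = -54 (H(x, P) = -36 + 9*(-(-2 + 4)) = -36 + 9*(-1*2) = -36 + 9*(-2) = -36 - 18 = -54)
v(g, a) = 2 - a
F(R) = 56 (F(R) = 2 - 1*(-54) = 2 + 54 = 56)
(48797 + F(155))*(29841 - 33778) = (48797 + 56)*(29841 - 33778) = 48853*(-3937) = -192334261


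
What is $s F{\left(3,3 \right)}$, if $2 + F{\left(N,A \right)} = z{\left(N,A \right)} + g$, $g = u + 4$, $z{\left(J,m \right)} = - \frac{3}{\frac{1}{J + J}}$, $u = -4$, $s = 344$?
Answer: $-6880$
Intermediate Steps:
$z{\left(J,m \right)} = - 6 J$ ($z{\left(J,m \right)} = - \frac{3}{\frac{1}{2 J}} = - \frac{3}{\frac{1}{2} \frac{1}{J}} = - 3 \cdot 2 J = - 6 J$)
$g = 0$ ($g = -4 + 4 = 0$)
$F{\left(N,A \right)} = -2 - 6 N$ ($F{\left(N,A \right)} = -2 + \left(- 6 N + 0\right) = -2 - 6 N$)
$s F{\left(3,3 \right)} = 344 \left(-2 - 18\right) = 344 \left(-20\right) = -6880$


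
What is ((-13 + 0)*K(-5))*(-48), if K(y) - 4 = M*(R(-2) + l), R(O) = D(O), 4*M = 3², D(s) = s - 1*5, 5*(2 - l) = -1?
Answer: -21216/5 ≈ -4243.2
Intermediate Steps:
l = 11/5 (l = 2 - ⅕*(-1) = 2 + ⅕ = 11/5 ≈ 2.2000)
D(s) = -5 + s (D(s) = s - 5 = -5 + s)
M = 9/4 (M = (¼)*3² = (¼)*9 = 9/4 ≈ 2.2500)
R(O) = -5 + O
K(y) = -34/5 (K(y) = 4 + 9*((-5 - 2) + 11/5)/4 = 4 + 9*(-7 + 11/5)/4 = 4 + (9/4)*(-24/5) = 4 - 54/5 = -34/5)
((-13 + 0)*K(-5))*(-48) = ((-13 + 0)*(-34/5))*(-48) = -13*(-34/5)*(-48) = (442/5)*(-48) = -21216/5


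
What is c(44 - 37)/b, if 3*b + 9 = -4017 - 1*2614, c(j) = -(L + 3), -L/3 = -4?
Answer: 9/1328 ≈ 0.0067771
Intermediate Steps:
L = 12 (L = -3*(-4) = 12)
c(j) = -15 (c(j) = -(12 + 3) = -1*15 = -15)
b = -6640/3 (b = -3 + (-4017 - 1*2614)/3 = -3 + (-4017 - 2614)/3 = -3 + (⅓)*(-6631) = -3 - 6631/3 = -6640/3 ≈ -2213.3)
c(44 - 37)/b = -15/(-6640/3) = -15*(-3/6640) = 9/1328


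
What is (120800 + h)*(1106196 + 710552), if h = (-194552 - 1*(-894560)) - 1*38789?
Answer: 1420731454212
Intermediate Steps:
h = 661219 (h = (-194552 + 894560) - 38789 = 700008 - 38789 = 661219)
(120800 + h)*(1106196 + 710552) = (120800 + 661219)*(1106196 + 710552) = 782019*1816748 = 1420731454212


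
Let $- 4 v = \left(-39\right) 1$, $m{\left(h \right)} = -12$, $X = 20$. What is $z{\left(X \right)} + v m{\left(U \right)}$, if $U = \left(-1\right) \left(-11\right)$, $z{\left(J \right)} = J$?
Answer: $-97$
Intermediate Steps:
$U = 11$
$v = \frac{39}{4}$ ($v = - \frac{\left(-39\right) 1}{4} = \left(- \frac{1}{4}\right) \left(-39\right) = \frac{39}{4} \approx 9.75$)
$z{\left(X \right)} + v m{\left(U \right)} = 20 + \frac{39}{4} \left(-12\right) = 20 - 117 = -97$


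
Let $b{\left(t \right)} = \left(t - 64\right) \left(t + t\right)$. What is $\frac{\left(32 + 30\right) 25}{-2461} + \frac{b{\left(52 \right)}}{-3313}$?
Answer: $- \frac{2063822}{8153293} \approx -0.25313$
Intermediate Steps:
$b{\left(t \right)} = 2 t \left(-64 + t\right)$ ($b{\left(t \right)} = \left(-64 + t\right) 2 t = 2 t \left(-64 + t\right)$)
$\frac{\left(32 + 30\right) 25}{-2461} + \frac{b{\left(52 \right)}}{-3313} = \frac{\left(32 + 30\right) 25}{-2461} + \frac{2 \cdot 52 \left(-64 + 52\right)}{-3313} = 62 \cdot 25 \left(- \frac{1}{2461}\right) + 2 \cdot 52 \left(-12\right) \left(- \frac{1}{3313}\right) = 1550 \left(- \frac{1}{2461}\right) - - \frac{1248}{3313} = - \frac{1550}{2461} + \frac{1248}{3313} = - \frac{2063822}{8153293}$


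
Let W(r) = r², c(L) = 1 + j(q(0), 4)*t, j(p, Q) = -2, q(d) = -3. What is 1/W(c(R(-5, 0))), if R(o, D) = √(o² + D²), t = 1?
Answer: 1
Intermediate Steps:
R(o, D) = √(D² + o²)
c(L) = -1 (c(L) = 1 - 2*1 = 1 - 2 = -1)
1/W(c(R(-5, 0))) = 1/((-1)²) = 1/1 = 1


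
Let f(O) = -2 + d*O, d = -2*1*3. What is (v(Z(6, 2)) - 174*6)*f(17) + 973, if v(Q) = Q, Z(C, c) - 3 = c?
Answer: 109029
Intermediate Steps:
Z(C, c) = 3 + c
d = -6 (d = -2*3 = -6)
f(O) = -2 - 6*O
(v(Z(6, 2)) - 174*6)*f(17) + 973 = ((3 + 2) - 174*6)*(-2 - 6*17) + 973 = (5 - 1044)*(-2 - 102) + 973 = -1039*(-104) + 973 = 108056 + 973 = 109029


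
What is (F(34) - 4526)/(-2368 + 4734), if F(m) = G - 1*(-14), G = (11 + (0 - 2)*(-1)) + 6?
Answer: -4493/2366 ≈ -1.8990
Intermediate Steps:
G = 19 (G = (11 - 2*(-1)) + 6 = (11 + 2) + 6 = 13 + 6 = 19)
F(m) = 33 (F(m) = 19 - 1*(-14) = 19 + 14 = 33)
(F(34) - 4526)/(-2368 + 4734) = (33 - 4526)/(-2368 + 4734) = -4493/2366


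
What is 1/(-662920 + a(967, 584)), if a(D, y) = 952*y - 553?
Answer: -1/107505 ≈ -9.3019e-6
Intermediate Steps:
a(D, y) = -553 + 952*y
1/(-662920 + a(967, 584)) = 1/(-662920 + (-553 + 952*584)) = 1/(-662920 + (-553 + 555968)) = 1/(-662920 + 555415) = 1/(-107505) = -1/107505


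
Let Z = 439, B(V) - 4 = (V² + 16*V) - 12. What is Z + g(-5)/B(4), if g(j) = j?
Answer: 31603/72 ≈ 438.93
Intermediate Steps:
B(V) = -8 + V² + 16*V (B(V) = 4 + ((V² + 16*V) - 12) = 4 + (-12 + V² + 16*V) = -8 + V² + 16*V)
Z + g(-5)/B(4) = 439 - 5/(-8 + 4² + 16*4) = 439 - 5/(-8 + 16 + 64) = 439 - 5/72 = 31603/72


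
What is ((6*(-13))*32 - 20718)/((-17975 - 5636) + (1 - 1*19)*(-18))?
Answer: 318/319 ≈ 0.99687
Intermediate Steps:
((6*(-13))*32 - 20718)/((-17975 - 5636) + (1 - 1*19)*(-18)) = (-78*32 - 20718)/(-23611 + (1 - 19)*(-18)) = (-2496 - 20718)/(-23611 - 18*(-18)) = -23214/(-23611 + 324) = -23214/(-23287) = -23214*(-1/23287) = 318/319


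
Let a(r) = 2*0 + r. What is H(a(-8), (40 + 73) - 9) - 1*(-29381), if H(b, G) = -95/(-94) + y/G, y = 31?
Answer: 143620725/4888 ≈ 29382.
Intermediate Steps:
a(r) = r (a(r) = 0 + r = r)
H(b, G) = 95/94 + 31/G (H(b, G) = -95/(-94) + 31/G = -95*(-1/94) + 31/G = 95/94 + 31/G)
H(a(-8), (40 + 73) - 9) - 1*(-29381) = (95/94 + 31/((40 + 73) - 9)) - 1*(-29381) = (95/94 + 31/(113 - 9)) + 29381 = (95/94 + 31/104) + 29381 = 6397/4888 + 29381 = 143620725/4888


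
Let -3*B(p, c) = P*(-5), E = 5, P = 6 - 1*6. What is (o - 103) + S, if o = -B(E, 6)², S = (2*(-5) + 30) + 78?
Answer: -5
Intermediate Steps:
P = 0 (P = 6 - 6 = 0)
B(p, c) = 0 (B(p, c) = -0*(-5) = -⅓*0 = 0)
S = 98 (S = (-10 + 30) + 78 = 20 + 78 = 98)
o = 0 (o = -1*0² = -1*0 = 0)
(o - 103) + S = (0 - 103) + 98 = -103 + 98 = -5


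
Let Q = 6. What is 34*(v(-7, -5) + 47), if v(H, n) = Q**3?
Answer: 8942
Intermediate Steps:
v(H, n) = 216 (v(H, n) = 6**3 = 216)
34*(v(-7, -5) + 47) = 34*(216 + 47) = 34*263 = 8942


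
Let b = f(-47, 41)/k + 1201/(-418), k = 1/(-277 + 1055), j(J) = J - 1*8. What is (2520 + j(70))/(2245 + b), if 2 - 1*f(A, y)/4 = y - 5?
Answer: -1079276/43290535 ≈ -0.024931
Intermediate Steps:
j(J) = -8 + J (j(J) = J - 8 = -8 + J)
f(A, y) = 28 - 4*y (f(A, y) = 8 - 4*(y - 5) = 8 - 4*(-5 + y) = 8 + (20 - 4*y) = 28 - 4*y)
k = 1/778 ≈ 0.0012853
b = -44228945/418 (b = (28 - 4*41)/(1/778) + 1201/(-418) = (28 - 164)*778 + 1201*(-1/418) = -136*778 - 1201/418 = -105808 - 1201/418 = -44228945/418 ≈ -1.0581e+5)
(2520 + j(70))/(2245 + b) = (2520 + (-8 + 70))/(2245 - 44228945/418) = (2520 + 62)/(-43290535/418) = 2582*(-418/43290535) = -1079276/43290535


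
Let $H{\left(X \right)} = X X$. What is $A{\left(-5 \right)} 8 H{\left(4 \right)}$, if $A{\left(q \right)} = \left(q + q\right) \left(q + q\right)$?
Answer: $12800$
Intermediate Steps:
$H{\left(X \right)} = X^{2}$
$A{\left(q \right)} = 4 q^{2}$ ($A{\left(q \right)} = 2 q 2 q = 4 q^{2}$)
$A{\left(-5 \right)} 8 H{\left(4 \right)} = 4 \left(-5\right)^{2} \cdot 8 \cdot 4^{2} = 4 \cdot 25 \cdot 8 \cdot 16 = 100 \cdot 8 \cdot 16 = 800 \cdot 16 = 12800$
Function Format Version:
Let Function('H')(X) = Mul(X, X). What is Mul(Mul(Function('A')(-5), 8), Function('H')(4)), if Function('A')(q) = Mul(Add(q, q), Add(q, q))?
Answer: 12800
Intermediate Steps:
Function('H')(X) = Pow(X, 2)
Function('A')(q) = Mul(4, Pow(q, 2)) (Function('A')(q) = Mul(Mul(2, q), Mul(2, q)) = Mul(4, Pow(q, 2)))
Mul(Mul(Function('A')(-5), 8), Function('H')(4)) = Mul(Mul(Mul(4, Pow(-5, 2)), 8), Pow(4, 2)) = Mul(Mul(Mul(4, 25), 8), 16) = Mul(Mul(100, 8), 16) = Mul(800, 16) = 12800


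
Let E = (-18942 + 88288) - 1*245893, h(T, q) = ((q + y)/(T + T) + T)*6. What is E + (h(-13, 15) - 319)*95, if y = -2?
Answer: -214547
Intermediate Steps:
h(T, q) = 6*T + 3*(-2 + q)/T (h(T, q) = ((q - 2)/(T + T) + T)*6 = ((-2 + q)/((2*T)) + T)*6 = ((-2 + q)*(1/(2*T)) + T)*6 = ((-2 + q)/(2*T) + T)*6 = (T + (-2 + q)/(2*T))*6 = 6*T + 3*(-2 + q)/T)
E = -176547 (E = 69346 - 245893 = -176547)
E + (h(-13, 15) - 319)*95 = -176547 + (3*(-2 + 15 + 2*(-13)²)/(-13) - 319)*95 = -176547 + (3*(-1/13)*(-2 + 15 + 2*169) - 319)*95 = -176547 + (3*(-1/13)*(-2 + 15 + 338) - 319)*95 = -176547 + (3*(-1/13)*351 - 319)*95 = -176547 + (-81 - 319)*95 = -176547 - 400*95 = -176547 - 38000 = -214547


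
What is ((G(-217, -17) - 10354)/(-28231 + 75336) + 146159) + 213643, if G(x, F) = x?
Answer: 16948462639/47105 ≈ 3.5980e+5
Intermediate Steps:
((G(-217, -17) - 10354)/(-28231 + 75336) + 146159) + 213643 = ((-217 - 10354)/(-28231 + 75336) + 146159) + 213643 = (-10571/47105 + 146159) + 213643 = 6884809124/47105 + 213643 = 16948462639/47105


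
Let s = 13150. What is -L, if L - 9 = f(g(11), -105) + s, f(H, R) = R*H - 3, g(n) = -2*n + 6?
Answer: -14836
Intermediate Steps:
g(n) = 6 - 2*n
f(H, R) = -3 + H*R (f(H, R) = H*R - 3 = -3 + H*R)
L = 14836 (L = 9 + ((-3 + (6 - 2*11)*(-105)) + 13150) = 9 + ((-3 + (6 - 22)*(-105)) + 13150) = 9 + ((-3 - 16*(-105)) + 13150) = 9 + ((-3 + 1680) + 13150) = 9 + (1677 + 13150) = 9 + 14827 = 14836)
-L = -1*14836 = -14836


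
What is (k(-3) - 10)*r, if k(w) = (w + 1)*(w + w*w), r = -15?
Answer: 330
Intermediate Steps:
k(w) = (1 + w)*(w + w**2)
(k(-3) - 10)*r = (-3*(1 + (-3)**2 + 2*(-3)) - 10)*(-15) = (-3*(1 + 9 - 6) - 10)*(-15) = (-3*4 - 10)*(-15) = (-12 - 10)*(-15) = -22*(-15) = 330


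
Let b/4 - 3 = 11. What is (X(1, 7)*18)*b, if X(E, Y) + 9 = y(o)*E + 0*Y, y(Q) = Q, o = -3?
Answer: -12096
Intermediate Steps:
X(E, Y) = -9 - 3*E (X(E, Y) = -9 + (-3*E + 0*Y) = -9 + (-3*E + 0) = -9 - 3*E)
b = 56 (b = 12 + 4*11 = 12 + 44 = 56)
(X(1, 7)*18)*b = ((-9 - 3*1)*18)*56 = ((-9 - 3)*18)*56 = -12*18*56 = -216*56 = -12096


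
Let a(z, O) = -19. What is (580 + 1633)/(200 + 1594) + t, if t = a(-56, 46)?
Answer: -31873/1794 ≈ -17.766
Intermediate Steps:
t = -19
(580 + 1633)/(200 + 1594) + t = (580 + 1633)/(200 + 1594) - 19 = 2213/1794 - 19 = -31873/1794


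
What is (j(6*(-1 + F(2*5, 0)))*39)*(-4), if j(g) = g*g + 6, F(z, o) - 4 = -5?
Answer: -23400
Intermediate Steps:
F(z, o) = -1 (F(z, o) = 4 - 5 = -1)
j(g) = 6 + g² (j(g) = g² + 6 = 6 + g²)
(j(6*(-1 + F(2*5, 0)))*39)*(-4) = ((6 + (6*(-1 - 1))²)*39)*(-4) = ((6 + (6*(-2))²)*39)*(-4) = ((6 + (-12)²)*39)*(-4) = ((6 + 144)*39)*(-4) = (150*39)*(-4) = 5850*(-4) = -23400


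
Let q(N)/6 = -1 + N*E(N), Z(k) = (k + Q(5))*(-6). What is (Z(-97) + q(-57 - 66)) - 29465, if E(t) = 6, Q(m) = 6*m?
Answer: -33497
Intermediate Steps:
Z(k) = -180 - 6*k (Z(k) = (k + 6*5)*(-6) = (k + 30)*(-6) = (30 + k)*(-6) = -180 - 6*k)
q(N) = -6 + 36*N (q(N) = 6*(-1 + N*6) = 6*(-1 + 6*N) = -6 + 36*N)
(Z(-97) + q(-57 - 66)) - 29465 = ((-180 - 6*(-97)) + (-6 + 36*(-57 - 66))) - 29465 = ((-180 + 582) + (-6 + 36*(-123))) - 29465 = (402 + (-6 - 4428)) - 29465 = (402 - 4434) - 29465 = -4032 - 29465 = -33497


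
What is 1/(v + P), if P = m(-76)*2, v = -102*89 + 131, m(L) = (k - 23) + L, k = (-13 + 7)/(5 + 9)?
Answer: -7/64021 ≈ -0.00010934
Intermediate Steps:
k = -3/7 (k = -6/14 = -6*1/14 = -3/7 ≈ -0.42857)
m(L) = -164/7 + L (m(L) = (-3/7 - 23) + L = -164/7 + L)
v = -8947 (v = -9078 + 131 = -8947)
P = -1392/7 (P = (-164/7 - 76)*2 = -696/7*2 = -1392/7 ≈ -198.86)
1/(v + P) = 1/(-8947 - 1392/7) = 1/(-64021/7) = -7/64021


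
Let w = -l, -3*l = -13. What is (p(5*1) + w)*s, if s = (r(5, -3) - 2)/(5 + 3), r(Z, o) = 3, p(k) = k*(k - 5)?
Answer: -13/24 ≈ -0.54167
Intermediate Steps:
p(k) = k*(-5 + k)
l = 13/3 (l = -1/3*(-13) = 13/3 ≈ 4.3333)
s = 1/8 (s = (3 - 2)/(5 + 3) = 1/8 ≈ 0.12500)
w = -13/3 (w = -1*13/3 = -13/3 ≈ -4.3333)
(p(5*1) + w)*s = ((5*1)*(-5 + 5*1) - 13/3)*(1/8) = (5*(-5 + 5) - 13/3)*(1/8) = (5*0 - 13/3)*(1/8) = (0 - 13/3)*(1/8) = -13/3*1/8 = -13/24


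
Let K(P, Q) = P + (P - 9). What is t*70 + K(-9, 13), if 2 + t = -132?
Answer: -9407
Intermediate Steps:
K(P, Q) = -9 + 2*P (K(P, Q) = P + (-9 + P) = -9 + 2*P)
t = -134 (t = -2 - 132 = -134)
t*70 + K(-9, 13) = -134*70 + (-9 + 2*(-9)) = -9380 + (-9 - 18) = -9380 - 27 = -9407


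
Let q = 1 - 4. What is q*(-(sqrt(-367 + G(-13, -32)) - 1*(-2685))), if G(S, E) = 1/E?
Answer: 8055 + 27*I*sqrt(290)/8 ≈ 8055.0 + 57.474*I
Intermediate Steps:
G(S, E) = 1/E
q = -3
q*(-(sqrt(-367 + G(-13, -32)) - 1*(-2685))) = -(-3)*(sqrt(-367 + 1/(-32)) - 1*(-2685)) = -(-3)*(sqrt(-367 - 1/32) + 2685) = -(-3)*(sqrt(-11745/32) + 2685) = -(-3)*(9*I*sqrt(290)/8 + 2685) = -(-3)*(2685 + 9*I*sqrt(290)/8) = -3*(-2685 - 9*I*sqrt(290)/8) = 8055 + 27*I*sqrt(290)/8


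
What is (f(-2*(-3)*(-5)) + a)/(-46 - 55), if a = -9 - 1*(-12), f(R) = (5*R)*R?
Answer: -4503/101 ≈ -44.584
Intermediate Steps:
f(R) = 5*R**2
a = 3 (a = -9 + 12 = 3)
(f(-2*(-3)*(-5)) + a)/(-46 - 55) = (5*(-2*(-3)*(-5))**2 + 3)/(-46 - 55) = (5*(6*(-5))**2 + 3)/(-101) = (5*(-30)**2 + 3)*(-1/101) = (5*900 + 3)*(-1/101) = (4500 + 3)*(-1/101) = 4503*(-1/101) = -4503/101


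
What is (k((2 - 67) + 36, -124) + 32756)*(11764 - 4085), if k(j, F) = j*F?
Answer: 279147008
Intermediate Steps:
k(j, F) = F*j
(k((2 - 67) + 36, -124) + 32756)*(11764 - 4085) = (-124*((2 - 67) + 36) + 32756)*(11764 - 4085) = (-124*(-65 + 36) + 32756)*7679 = (-124*(-29) + 32756)*7679 = (3596 + 32756)*7679 = 36352*7679 = 279147008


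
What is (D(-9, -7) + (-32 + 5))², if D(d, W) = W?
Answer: 1156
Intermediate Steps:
(D(-9, -7) + (-32 + 5))² = (-7 + (-32 + 5))² = (-7 - 27)² = (-34)² = 1156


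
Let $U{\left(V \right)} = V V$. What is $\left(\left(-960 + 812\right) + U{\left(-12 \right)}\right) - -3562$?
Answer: $3558$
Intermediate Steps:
$U{\left(V \right)} = V^{2}$
$\left(\left(-960 + 812\right) + U{\left(-12 \right)}\right) - -3562 = \left(\left(-960 + 812\right) + \left(-12\right)^{2}\right) - -3562 = \left(-148 + 144\right) + 3562 = -4 + 3562 = 3558$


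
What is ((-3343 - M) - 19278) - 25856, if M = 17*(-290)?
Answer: -43547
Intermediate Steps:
M = -4930
((-3343 - M) - 19278) - 25856 = ((-3343 - 1*(-4930)) - 19278) - 25856 = ((-3343 + 4930) - 19278) - 25856 = (1587 - 19278) - 25856 = -17691 - 25856 = -43547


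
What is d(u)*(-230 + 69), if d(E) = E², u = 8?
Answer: -10304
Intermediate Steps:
d(u)*(-230 + 69) = 8²*(-230 + 69) = 64*(-161) = -10304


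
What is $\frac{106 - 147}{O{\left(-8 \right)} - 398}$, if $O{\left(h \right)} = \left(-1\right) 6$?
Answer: $\frac{41}{404} \approx 0.10149$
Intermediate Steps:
$O{\left(h \right)} = -6$
$\frac{106 - 147}{O{\left(-8 \right)} - 398} = \frac{106 - 147}{-6 - 398} = - \frac{41}{-404} = \left(-41\right) \left(- \frac{1}{404}\right) = \frac{41}{404}$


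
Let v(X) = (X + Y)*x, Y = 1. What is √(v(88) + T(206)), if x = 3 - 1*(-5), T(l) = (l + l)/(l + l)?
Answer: √713 ≈ 26.702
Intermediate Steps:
T(l) = 1 (T(l) = (2*l)/((2*l)) = (2*l)*(1/(2*l)) = 1)
x = 8 (x = 3 + 5 = 8)
v(X) = 8 + 8*X (v(X) = (X + 1)*8 = (1 + X)*8 = 8 + 8*X)
√(v(88) + T(206)) = √((8 + 8*88) + 1) = √((8 + 704) + 1) = √(712 + 1) = √713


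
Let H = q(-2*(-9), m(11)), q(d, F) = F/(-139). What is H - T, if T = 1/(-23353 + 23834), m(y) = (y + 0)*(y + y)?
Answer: -116541/66859 ≈ -1.7431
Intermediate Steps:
m(y) = 2*y² (m(y) = y*(2*y) = 2*y²)
T = 1/481 ≈ 0.0020790
q(d, F) = -F/139 (q(d, F) = F*(-1/139) = -F/139)
H = -242/139 (H = -2*11²/139 = -2*121/139 = -1/139*242 = -242/139 ≈ -1.7410)
H - T = -242/139 - 1*1/481 = -242/139 - 1/481 = -116541/66859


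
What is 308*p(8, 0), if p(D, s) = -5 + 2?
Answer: -924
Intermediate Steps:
p(D, s) = -3
308*p(8, 0) = 308*(-3) = -924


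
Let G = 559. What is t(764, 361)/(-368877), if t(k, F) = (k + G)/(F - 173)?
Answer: -441/23116292 ≈ -1.9077e-5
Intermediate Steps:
t(k, F) = (559 + k)/(-173 + F) (t(k, F) = (k + 559)/(F - 173) = (559 + k)/(-173 + F))
t(764, 361)/(-368877) = ((559 + 764)/(-173 + 361))/(-368877) = (1323/188)*(-1/368877) = -441/23116292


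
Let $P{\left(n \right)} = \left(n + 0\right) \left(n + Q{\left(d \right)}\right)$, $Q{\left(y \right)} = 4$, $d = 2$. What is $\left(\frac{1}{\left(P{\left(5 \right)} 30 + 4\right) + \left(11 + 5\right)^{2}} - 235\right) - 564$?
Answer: $- \frac{1286389}{1610} \approx -799.0$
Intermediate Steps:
$P{\left(n \right)} = n \left(4 + n\right)$ ($P{\left(n \right)} = \left(n + 0\right) \left(n + 4\right) = n \left(4 + n\right)$)
$\left(\frac{1}{\left(P{\left(5 \right)} 30 + 4\right) + \left(11 + 5\right)^{2}} - 235\right) - 564 = \left(\frac{1}{\left(5 \left(4 + 5\right) 30 + 4\right) + \left(11 + 5\right)^{2}} - 235\right) - 564 = \left(\frac{1}{\left(5 \cdot 9 \cdot 30 + 4\right) + 16^{2}} - 235\right) - 564 = \left(\frac{1}{\left(45 \cdot 30 + 4\right) + 256} - 235\right) - 564 = \left(\frac{1}{\left(1350 + 4\right) + 256} - 235\right) - 564 = \left(\frac{1}{1354 + 256} - 235\right) - 564 = \left(\frac{1}{1610} - 235\right) - 564 = - \frac{378349}{1610} - 564 = - \frac{1286389}{1610}$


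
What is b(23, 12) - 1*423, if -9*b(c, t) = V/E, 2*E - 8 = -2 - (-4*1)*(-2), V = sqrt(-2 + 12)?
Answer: -423 + sqrt(10)/9 ≈ -422.65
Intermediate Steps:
V = sqrt(10) ≈ 3.1623
E = -1 (E = 4 + (-2 - (-4*1)*(-2))/2 = 4 + (-2 - (-4)*(-2))/2 = 4 + (-2 - 1*8)/2 = 4 + (-2 - 8)/2 = 4 + (1/2)*(-10) = 4 - 5 = -1)
b(c, t) = sqrt(10)/9 (b(c, t) = -sqrt(10)/(9*(-1)) = -sqrt(10)*(-1)/9 = -(-1)*sqrt(10)/9 = sqrt(10)/9)
b(23, 12) - 1*423 = sqrt(10)/9 - 1*423 = sqrt(10)/9 - 423 = -423 + sqrt(10)/9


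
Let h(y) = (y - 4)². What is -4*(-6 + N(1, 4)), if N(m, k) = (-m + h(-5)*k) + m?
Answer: -1272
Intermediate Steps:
h(y) = (-4 + y)²
N(m, k) = 81*k (N(m, k) = (-m + (-4 - 5)²*k) + m = (-m + (-9)²*k) + m = (-m + 81*k) + m = 81*k)
-4*(-6 + N(1, 4)) = -4*(-6 + 81*4) = -4*(-6 + 324) = -4*318 = -1272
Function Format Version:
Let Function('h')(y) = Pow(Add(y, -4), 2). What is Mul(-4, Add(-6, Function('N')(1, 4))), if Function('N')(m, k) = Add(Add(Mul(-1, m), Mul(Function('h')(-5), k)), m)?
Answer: -1272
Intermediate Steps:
Function('h')(y) = Pow(Add(-4, y), 2)
Function('N')(m, k) = Mul(81, k) (Function('N')(m, k) = Add(Add(Mul(-1, m), Mul(Pow(Add(-4, -5), 2), k)), m) = Add(Add(Mul(-1, m), Mul(Pow(-9, 2), k)), m) = Add(Add(Mul(-1, m), Mul(81, k)), m) = Mul(81, k))
Mul(-4, Add(-6, Function('N')(1, 4))) = Mul(-4, Add(-6, Mul(81, 4))) = Mul(-4, Add(-6, 324)) = Mul(-4, 318) = -1272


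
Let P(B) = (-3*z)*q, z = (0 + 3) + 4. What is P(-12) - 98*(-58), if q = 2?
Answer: 5642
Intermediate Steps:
z = 7 (z = 3 + 4 = 7)
P(B) = -42 (P(B) = -3*7*2 = -21*2 = -42)
P(-12) - 98*(-58) = -42 - 98*(-58) = -42 + 5684 = 5642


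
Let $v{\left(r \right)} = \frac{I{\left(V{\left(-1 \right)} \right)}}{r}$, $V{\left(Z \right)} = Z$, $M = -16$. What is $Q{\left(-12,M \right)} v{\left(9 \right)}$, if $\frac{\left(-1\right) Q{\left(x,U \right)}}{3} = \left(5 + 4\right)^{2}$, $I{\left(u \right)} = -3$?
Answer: $81$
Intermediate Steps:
$v{\left(r \right)} = - \frac{3}{r}$
$Q{\left(x,U \right)} = -243$ ($Q{\left(x,U \right)} = - 3 \left(5 + 4\right)^{2} = - 3 \cdot 9^{2} = \left(-3\right) 81 = -243$)
$Q{\left(-12,M \right)} v{\left(9 \right)} = - 243 \left(- \frac{3}{9}\right) = - 243 \left(\left(-3\right) \frac{1}{9}\right) = \left(-243\right) \left(- \frac{1}{3}\right) = 81$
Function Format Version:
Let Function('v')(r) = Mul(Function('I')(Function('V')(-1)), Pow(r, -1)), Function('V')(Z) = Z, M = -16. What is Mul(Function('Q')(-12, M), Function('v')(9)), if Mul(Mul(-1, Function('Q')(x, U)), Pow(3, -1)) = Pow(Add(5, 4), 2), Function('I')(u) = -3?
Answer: 81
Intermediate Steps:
Function('v')(r) = Mul(-3, Pow(r, -1))
Function('Q')(x, U) = -243 (Function('Q')(x, U) = Mul(-3, Pow(Add(5, 4), 2)) = Mul(-3, Pow(9, 2)) = Mul(-3, 81) = -243)
Mul(Function('Q')(-12, M), Function('v')(9)) = Mul(-243, Mul(-3, Pow(9, -1))) = Mul(-243, Mul(-3, Rational(1, 9))) = Mul(-243, Rational(-1, 3)) = 81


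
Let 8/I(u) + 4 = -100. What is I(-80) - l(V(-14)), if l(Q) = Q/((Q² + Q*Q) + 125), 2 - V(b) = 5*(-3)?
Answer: -924/9139 ≈ -0.10111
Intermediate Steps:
V(b) = 17 (V(b) = 2 - 5*(-3) = 2 - 1*(-15) = 2 + 15 = 17)
l(Q) = Q/(125 + 2*Q²) (l(Q) = Q/((Q² + Q²) + 125) = Q/(2*Q² + 125) = Q/(125 + 2*Q²))
I(u) = -1/13 (I(u) = 8/(-4 - 100) = 8/(-104) = 8*(-1/104) = -1/13)
I(-80) - l(V(-14)) = -1/13 - 17/(125 + 2*17²) = -1/13 - 17/(125 + 2*289) = -1/13 - 17/(125 + 578) = -1/13 - 17/703 = -924/9139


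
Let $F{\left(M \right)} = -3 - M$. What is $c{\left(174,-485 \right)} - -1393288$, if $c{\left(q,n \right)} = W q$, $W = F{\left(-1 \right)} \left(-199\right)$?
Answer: $1462540$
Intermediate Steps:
$W = 398$ ($W = \left(-3 - -1\right) \left(-199\right) = \left(-3 + 1\right) \left(-199\right) = \left(-2\right) \left(-199\right) = 398$)
$c{\left(q,n \right)} = 398 q$
$c{\left(174,-485 \right)} - -1393288 = 398 \cdot 174 - -1393288 = 69252 + 1393288 = 1462540$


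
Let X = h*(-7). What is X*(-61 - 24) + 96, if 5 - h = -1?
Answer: 3666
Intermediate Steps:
h = 6 (h = 5 - 1*(-1) = 5 + 1 = 6)
X = -42 (X = 6*(-7) = -42)
X*(-61 - 24) + 96 = -42*(-61 - 24) + 96 = -42*(-85) + 96 = 3570 + 96 = 3666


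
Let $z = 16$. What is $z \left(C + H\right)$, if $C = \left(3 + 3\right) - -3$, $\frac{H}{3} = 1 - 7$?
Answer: $-144$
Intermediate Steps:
$H = -18$ ($H = 3 \left(1 - 7\right) = 3 \left(-6\right) = -18$)
$C = 9$ ($C = 6 + 3 = 9$)
$z \left(C + H\right) = 16 \left(9 - 18\right) = 16 \left(-9\right) = -144$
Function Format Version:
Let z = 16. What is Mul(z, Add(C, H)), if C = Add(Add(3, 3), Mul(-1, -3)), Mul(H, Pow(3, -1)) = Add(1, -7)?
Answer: -144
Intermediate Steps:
H = -18 (H = Mul(3, Add(1, -7)) = Mul(3, -6) = -18)
C = 9 (C = Add(6, 3) = 9)
Mul(z, Add(C, H)) = Mul(16, Add(9, -18)) = Mul(16, -9) = -144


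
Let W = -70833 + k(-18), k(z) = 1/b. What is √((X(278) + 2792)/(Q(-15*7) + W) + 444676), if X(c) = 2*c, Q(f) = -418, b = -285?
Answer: √11460283274687296726/5076634 ≈ 666.84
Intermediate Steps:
k(z) = -1/285 (k(z) = 1/(-285) = -1/285)
W = -20187406/285 (W = -70833 - 1/285 = -20187406/285 ≈ -70833.)
√((X(278) + 2792)/(Q(-15*7) + W) + 444676) = √((2*278 + 2792)/(-418 - 20187406/285) + 444676) = √((556 + 2792)/(-20306536/285) + 444676) = √(3348*(-285/20306536) + 444676) = √(-238545/5076634 + 444676) = √(2257457062039/5076634) = √11460283274687296726/5076634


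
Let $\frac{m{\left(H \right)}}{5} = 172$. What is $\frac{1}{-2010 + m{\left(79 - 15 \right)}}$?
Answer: $- \frac{1}{1150} \approx -0.00086956$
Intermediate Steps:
$m{\left(H \right)} = 860$ ($m{\left(H \right)} = 5 \cdot 172 = 860$)
$\frac{1}{-2010 + m{\left(79 - 15 \right)}} = \frac{1}{-2010 + 860} = \frac{1}{-1150} = - \frac{1}{1150}$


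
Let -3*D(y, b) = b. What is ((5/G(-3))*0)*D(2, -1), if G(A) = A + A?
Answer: 0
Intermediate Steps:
D(y, b) = -b/3
G(A) = 2*A
((5/G(-3))*0)*D(2, -1) = ((5/((2*(-3))))*0)*(-⅓*(-1)) = ((5/(-6))*0)*(⅓) = ((5*(-⅙))*0)*(⅓) = -⅚*0*(⅓) = 0*(⅓) = 0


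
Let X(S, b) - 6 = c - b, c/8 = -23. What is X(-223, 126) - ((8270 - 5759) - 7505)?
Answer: 4690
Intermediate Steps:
c = -184 (c = 8*(-23) = -184)
X(S, b) = -178 - b (X(S, b) = 6 + (-184 - b) = -178 - b)
X(-223, 126) - ((8270 - 5759) - 7505) = (-178 - 1*126) - ((8270 - 5759) - 7505) = (-178 - 126) - (2511 - 7505) = -304 - 1*(-4994) = -304 + 4994 = 4690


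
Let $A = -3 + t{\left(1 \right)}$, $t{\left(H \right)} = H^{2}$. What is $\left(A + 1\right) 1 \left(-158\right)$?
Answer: $158$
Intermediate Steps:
$A = -2$ ($A = -3 + 1^{2} = -3 + 1 = -2$)
$\left(A + 1\right) 1 \left(-158\right) = \left(-2 + 1\right) 1 \left(-158\right) = \left(-1\right) 1 \left(-158\right) = \left(-1\right) \left(-158\right) = 158$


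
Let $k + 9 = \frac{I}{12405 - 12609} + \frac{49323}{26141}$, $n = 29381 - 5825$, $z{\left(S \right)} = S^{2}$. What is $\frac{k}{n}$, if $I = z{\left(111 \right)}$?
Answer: $- \frac{40001805}{13957620976} \approx -0.0028659$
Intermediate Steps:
$n = 23556$ ($n = 29381 - 5825 = 23556$)
$I = 12321$ ($I = 111^{2} = 12321$)
$k = - \frac{120005415}{1777588}$ ($k = -9 + \left(\frac{12321}{12405 - 12609} + \frac{49323}{26141}\right) = -9 + \left(\frac{12321}{12405 - 12609} + 49323 \cdot \frac{1}{26141}\right) = -9 + \left(\frac{12321}{-204} + \frac{49323}{26141}\right) = -9 + \left(12321 \left(- \frac{1}{204}\right) + \frac{49323}{26141}\right) = -9 + \left(- \frac{4107}{68} + \frac{49323}{26141}\right) = -9 - \frac{104007123}{1777588} = - \frac{120005415}{1777588} \approx -67.51$)
$\frac{k}{n} = - \frac{120005415}{1777588 \cdot 23556} = \left(- \frac{120005415}{1777588}\right) \frac{1}{23556} = - \frac{40001805}{13957620976}$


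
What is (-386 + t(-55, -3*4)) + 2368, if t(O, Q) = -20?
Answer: 1962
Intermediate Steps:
(-386 + t(-55, -3*4)) + 2368 = (-386 - 20) + 2368 = -406 + 2368 = 1962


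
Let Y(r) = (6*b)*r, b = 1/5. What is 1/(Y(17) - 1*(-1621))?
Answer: 5/8207 ≈ 0.00060924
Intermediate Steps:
b = ⅕ ≈ 0.20000
Y(r) = 6*r/5 (Y(r) = (6*(⅕))*r = 6*r/5)
1/(Y(17) - 1*(-1621)) = 1/((6/5)*17 - 1*(-1621)) = 1/(102/5 + 1621) = 1/(8207/5) = 5/8207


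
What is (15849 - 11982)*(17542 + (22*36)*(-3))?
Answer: 58646922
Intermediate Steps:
(15849 - 11982)*(17542 + (22*36)*(-3)) = 3867*(17542 + 792*(-3)) = 3867*(17542 - 2376) = 3867*15166 = 58646922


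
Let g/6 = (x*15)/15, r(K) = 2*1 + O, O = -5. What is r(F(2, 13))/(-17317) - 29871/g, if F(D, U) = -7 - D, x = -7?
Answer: 172425411/242438 ≈ 711.21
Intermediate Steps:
r(K) = -3 (r(K) = 2*1 - 5 = 2 - 5 = -3)
g = -42 (g = 6*(-7*15/15) = 6*(-105*1/15) = 6*(-7) = -42)
r(F(2, 13))/(-17317) - 29871/g = -3/(-17317) - 29871/(-42) = -3*(-1/17317) - 29871*(-1/42) = 3/17317 + 9957/14 = 172425411/242438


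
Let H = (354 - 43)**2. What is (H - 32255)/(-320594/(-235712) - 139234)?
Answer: -7597704896/16409402007 ≈ -0.46301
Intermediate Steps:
H = 96721 (H = 311**2 = 96721)
(H - 32255)/(-320594/(-235712) - 139234) = (96721 - 32255)/(-320594/(-235712) - 139234) = 64466/(-320594*(-1/235712) - 139234) = 64466/(160297/117856 - 139234) = 64466/(-16409402007/117856) = 64466*(-117856/16409402007) = -7597704896/16409402007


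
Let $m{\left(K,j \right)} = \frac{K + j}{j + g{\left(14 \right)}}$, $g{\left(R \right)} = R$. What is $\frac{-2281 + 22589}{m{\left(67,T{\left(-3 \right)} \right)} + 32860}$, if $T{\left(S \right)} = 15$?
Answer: $\frac{294466}{476511} \approx 0.61796$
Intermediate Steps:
$m{\left(K,j \right)} = \frac{K + j}{14 + j}$ ($m{\left(K,j \right)} = \frac{K + j}{j + 14} = \frac{K + j}{14 + j}$)
$\frac{-2281 + 22589}{m{\left(67,T{\left(-3 \right)} \right)} + 32860} = \frac{-2281 + 22589}{\frac{67 + 15}{14 + 15} + 32860} = \frac{20308}{\frac{1}{29} \cdot 82 + 32860} = \frac{20308}{\frac{82}{29} + 32860} = \frac{20308}{\frac{953022}{29}} = 20308 \cdot \frac{29}{953022} = \frac{294466}{476511}$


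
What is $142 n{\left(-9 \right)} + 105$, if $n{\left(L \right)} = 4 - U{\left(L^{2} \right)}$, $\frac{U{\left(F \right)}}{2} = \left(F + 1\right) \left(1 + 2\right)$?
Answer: $-69191$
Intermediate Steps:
$U{\left(F \right)} = 6 + 6 F$ ($U{\left(F \right)} = 2 \left(F + 1\right) \left(1 + 2\right) = 2 \left(1 + F\right) 3 = 2 \left(3 + 3 F\right) = 6 + 6 F$)
$n{\left(L \right)} = -2 - 6 L^{2}$ ($n{\left(L \right)} = 4 - \left(6 + 6 L^{2}\right) = -2 - 6 L^{2}$)
$142 n{\left(-9 \right)} + 105 = 142 \left(-2 - 6 \left(-9\right)^{2}\right) + 105 = 142 \left(-2 - 486\right) + 105 = 142 \left(-488\right) + 105 = -69296 + 105 = -69191$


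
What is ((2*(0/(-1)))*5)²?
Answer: 0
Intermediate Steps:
((2*(0/(-1)))*5)² = ((2*(0*(-1)))*5)² = ((2*0)*5)² = (0*5)² = 0² = 0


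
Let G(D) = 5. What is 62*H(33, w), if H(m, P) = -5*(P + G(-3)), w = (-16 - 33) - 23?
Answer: 20770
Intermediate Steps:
w = -72 (w = -49 - 23 = -72)
H(m, P) = -25 - 5*P (H(m, P) = -5*(P + 5) = -5*(5 + P) = -25 - 5*P)
62*H(33, w) = 62*(-25 - 5*(-72)) = 62*(-25 + 360) = 62*335 = 20770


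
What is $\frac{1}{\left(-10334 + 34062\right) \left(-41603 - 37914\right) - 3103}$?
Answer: $- \frac{1}{1886782479} \approx -5.3 \cdot 10^{-10}$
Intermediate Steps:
$\frac{1}{\left(-10334 + 34062\right) \left(-41603 - 37914\right) - 3103} = \frac{1}{23728 \left(-79517\right) - 3103} = \frac{1}{-1886779376 - 3103} = \frac{1}{-1886782479} = - \frac{1}{1886782479}$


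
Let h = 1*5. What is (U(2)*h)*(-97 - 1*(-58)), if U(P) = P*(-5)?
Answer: 1950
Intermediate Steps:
h = 5
U(P) = -5*P
(U(2)*h)*(-97 - 1*(-58)) = (-5*2*5)*(-97 - 1*(-58)) = (-10*5)*(-97 + 58) = -50*(-39) = 1950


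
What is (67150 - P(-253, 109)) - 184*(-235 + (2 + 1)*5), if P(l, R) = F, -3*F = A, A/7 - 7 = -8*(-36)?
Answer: 324955/3 ≈ 1.0832e+5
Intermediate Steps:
A = 2065 (A = 49 + 7*(-8*(-36)) = 49 + 7*288 = 49 + 2016 = 2065)
F = -2065/3 (F = -1/3*2065 = -2065/3 ≈ -688.33)
P(l, R) = -2065/3
(67150 - P(-253, 109)) - 184*(-235 + (2 + 1)*5) = (67150 - 1*(-2065/3)) - 184*(-235 + (2 + 1)*5) = (67150 + 2065/3) - 184*(-235 + 3*5) = 203515/3 - 184*(-235 + 15) = 203515/3 - 184*(-220) = 203515/3 + 40480 = 324955/3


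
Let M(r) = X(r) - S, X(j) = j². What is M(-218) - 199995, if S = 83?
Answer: -152554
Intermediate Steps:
M(r) = -83 + r² (M(r) = r² - 1*83 = r² - 83 = -83 + r²)
M(-218) - 199995 = (-83 + (-218)²) - 199995 = (-83 + 47524) - 199995 = 47441 - 199995 = -152554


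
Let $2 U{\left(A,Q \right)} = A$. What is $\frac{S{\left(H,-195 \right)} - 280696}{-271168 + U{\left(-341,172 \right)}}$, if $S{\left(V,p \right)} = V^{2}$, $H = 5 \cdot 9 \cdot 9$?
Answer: $\frac{233342}{542677} \approx 0.42998$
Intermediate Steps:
$U{\left(A,Q \right)} = \frac{A}{2}$
$H = 405$ ($H = 45 \cdot 9 = 405$)
$\frac{S{\left(H,-195 \right)} - 280696}{-271168 + U{\left(-341,172 \right)}} = \frac{405^{2} - 280696}{-271168 + \frac{1}{2} \left(-341\right)} = \frac{164025 - 280696}{-271168 - \frac{341}{2}} = - \frac{116671}{- \frac{542677}{2}} = \left(-116671\right) \left(- \frac{2}{542677}\right) = \frac{233342}{542677}$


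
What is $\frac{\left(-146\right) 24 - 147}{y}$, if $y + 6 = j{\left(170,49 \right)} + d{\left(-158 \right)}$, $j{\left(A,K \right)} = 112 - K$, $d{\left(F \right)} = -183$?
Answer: $\frac{1217}{42} \approx 28.976$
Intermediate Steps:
$y = -126$ ($y = -6 + \left(\left(112 - 49\right) - 183\right) = -6 + \left(63 - 183\right) = -6 - 120 = -126$)
$\frac{\left(-146\right) 24 - 147}{y} = \frac{\left(-146\right) 24 - 147}{-126} = \left(-3504 - 147\right) \left(- \frac{1}{126}\right) = \left(-3651\right) \left(- \frac{1}{126}\right) = \frac{1217}{42}$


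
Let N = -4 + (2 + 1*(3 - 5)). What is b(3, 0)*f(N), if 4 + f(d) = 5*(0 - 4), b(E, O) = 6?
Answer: -144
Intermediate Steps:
N = -4 (N = -4 + (2 + 1*(-2)) = -4 + (2 - 2) = -4 + 0 = -4)
f(d) = -24 (f(d) = -4 + 5*(0 - 4) = -4 + 5*(-4) = -4 - 20 = -24)
b(3, 0)*f(N) = 6*(-24) = -144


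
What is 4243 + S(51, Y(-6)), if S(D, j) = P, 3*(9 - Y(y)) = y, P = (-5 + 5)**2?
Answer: 4243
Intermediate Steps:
P = 0 (P = 0**2 = 0)
Y(y) = 9 - y/3
S(D, j) = 0
4243 + S(51, Y(-6)) = 4243 + 0 = 4243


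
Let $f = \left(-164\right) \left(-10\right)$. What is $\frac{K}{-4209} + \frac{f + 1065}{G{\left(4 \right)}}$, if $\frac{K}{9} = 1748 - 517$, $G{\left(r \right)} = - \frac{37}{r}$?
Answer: $- \frac{15317101}{51911} \approx -295.06$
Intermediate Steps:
$f = 1640$
$K = 11079$ ($K = 9 \left(1748 - 517\right) = 9 \cdot 1231 = 11079$)
$\frac{K}{-4209} + \frac{f + 1065}{G{\left(4 \right)}} = \frac{11079}{-4209} + \frac{1640 + 1065}{\left(-37\right) \frac{1}{4}} = 11079 \left(- \frac{1}{4209}\right) + \frac{2705}{\left(-37\right) \frac{1}{4}} = - \frac{3693}{1403} + \frac{2705}{- \frac{37}{4}} = - \frac{3693}{1403} + 2705 \left(- \frac{4}{37}\right) = - \frac{3693}{1403} - \frac{10820}{37} = - \frac{15317101}{51911}$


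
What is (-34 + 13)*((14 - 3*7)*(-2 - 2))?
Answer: -588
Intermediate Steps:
(-34 + 13)*((14 - 3*7)*(-2 - 2)) = -21*(14 - 21)*(-4) = -(-147)*(-4) = -21*28 = -588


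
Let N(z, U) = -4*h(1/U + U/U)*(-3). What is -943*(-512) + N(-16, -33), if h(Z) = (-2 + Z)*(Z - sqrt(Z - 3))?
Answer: 175257856/363 + 136*I*sqrt(2211)/363 ≈ 4.828e+5 + 17.617*I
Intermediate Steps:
h(Z) = (-2 + Z)*(Z - sqrt(-3 + Z))
N(z, U) = -24 - 24/U + 12*(1 + 1/U)**2 + 24*sqrt(-2 + 1/U) - 12*sqrt(-2 + 1/U)*(1 + 1/U) (N(z, U) = -4*((1/U + U/U)**2 - 2*(1/U + U/U) + 2*sqrt(-3 + (1/U + U/U)) - (1/U + U/U)*sqrt(-3 + (1/U + U/U)))*(-3) = -4*((1/U + 1)**2 - 2*(1/U + 1) + 2*sqrt(-3 + (1/U + 1)) - (1/U + 1)*sqrt(-3 + (1/U + 1)))*(-3) = -4*((1 + 1/U)**2 - 2*(1 + 1/U) + 2*sqrt(-3 + (1 + 1/U)) - (1 + 1/U)*sqrt(-3 + (1 + 1/U)))*(-3) = -4*((1 + 1/U)**2 + (-2 - 2/U) + 2*sqrt(-2 + 1/U) - (1 + 1/U)*sqrt(-2 + 1/U))*(-3) = -4*((1 + 1/U)**2 + (-2 - 2/U) + 2*sqrt(-2 + 1/U) - sqrt(-2 + 1/U)*(1 + 1/U))*(-3) = -4*(-2 + (1 + 1/U)**2 - 2/U + 2*sqrt(-2 + 1/U) - sqrt(-2 + 1/U)*(1 + 1/U))*(-3) = (8 - 8*sqrt(-2 + 1/U) - 4*(1 + 1/U)**2 + 8/U + 4*sqrt(-2 + 1/U)*(1 + 1/U))*(-3) = -24 - 24/U + 12*(1 + 1/U)**2 + 24*sqrt(-2 + 1/U) - 12*sqrt(-2 + 1/U)*(1 + 1/U))
-943*(-512) + N(-16, -33) = -943*(-512) + (-12 + 12/(-33)**2 + 12*sqrt(-2 + 1/(-33)) - 12*sqrt(-2 + 1/(-33))/(-33)) = 482816 + (-12 + 12*(1/1089) + 12*sqrt(-2 - 1/33) - 12*(-1/33)*sqrt(-2 - 1/33)) = 482816 + (-12 + 4/363 + 12*sqrt(-67/33) - 12*(-1/33)*sqrt(-67/33)) = 482816 + (-12 + 4/363 + 12*(I*sqrt(2211)/33) - 12*(-1/33)*I*sqrt(2211)/33) = 482816 + (-12 + 4/363 + 4*I*sqrt(2211)/11 + 4*I*sqrt(2211)/363) = 482816 + (-4352/363 + 136*I*sqrt(2211)/363) = 175257856/363 + 136*I*sqrt(2211)/363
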